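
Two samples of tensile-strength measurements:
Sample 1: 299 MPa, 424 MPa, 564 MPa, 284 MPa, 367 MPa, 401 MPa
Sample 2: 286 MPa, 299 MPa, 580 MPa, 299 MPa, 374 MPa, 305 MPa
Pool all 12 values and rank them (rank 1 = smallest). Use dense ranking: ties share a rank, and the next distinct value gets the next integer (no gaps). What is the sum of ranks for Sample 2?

Sorted (ascending): 284, 286, 299, 299, 299, 305, 367, 374, 401, 424, 564, 580
The 3 values of 299 share dense rank 3.
Remaining distinct values take the next consecutive integers.
Sample 2 values → pooled ranks: 286→2, 299→3, 580→10, 299→3, 374→6, 305→4
Rank sum = 2 + 3 + 10 + 3 + 6 + 4 = 28

28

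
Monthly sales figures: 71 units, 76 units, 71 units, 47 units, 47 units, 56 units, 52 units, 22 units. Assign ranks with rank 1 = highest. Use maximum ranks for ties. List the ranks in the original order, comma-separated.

Sorted (descending): 76, 71, 71, 56, 52, 47, 47, 22
The 2 values of 71 occupy positions 2–3 → each gets rank 3.
The 2 values of 47 occupy positions 6–7 → each gets rank 7.

3, 1, 3, 7, 7, 4, 5, 8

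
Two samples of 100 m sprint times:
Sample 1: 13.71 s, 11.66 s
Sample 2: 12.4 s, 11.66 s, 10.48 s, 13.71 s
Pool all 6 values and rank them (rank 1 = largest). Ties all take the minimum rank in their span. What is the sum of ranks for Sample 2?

Sorted (descending): 13.71, 13.71, 12.4, 11.66, 11.66, 10.48
The 2 values of 13.71 occupy positions 1–2 → each gets rank 1.
The 2 values of 11.66 occupy positions 4–5 → each gets rank 4.
Sample 2 values → pooled ranks: 12.4→3, 11.66→4, 10.48→6, 13.71→1
Rank sum = 3 + 4 + 6 + 1 = 14

14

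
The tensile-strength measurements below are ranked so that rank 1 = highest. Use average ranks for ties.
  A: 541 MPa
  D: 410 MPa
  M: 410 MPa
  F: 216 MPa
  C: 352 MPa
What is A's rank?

Sorted (descending): 541, 410, 410, 352, 216
The 2 values of 410 occupy positions 2–3 → average rank (2+3)/2 = 2.5.
A has value 541 MPa → rank 1.

1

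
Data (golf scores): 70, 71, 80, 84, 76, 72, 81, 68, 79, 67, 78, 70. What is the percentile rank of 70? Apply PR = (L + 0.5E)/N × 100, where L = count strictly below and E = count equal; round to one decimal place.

N = 12.
Strictly below 70: 2. Equal to 70: 2.
PR = (2 + 0.5·2)/12 × 100 = 25.0

25.0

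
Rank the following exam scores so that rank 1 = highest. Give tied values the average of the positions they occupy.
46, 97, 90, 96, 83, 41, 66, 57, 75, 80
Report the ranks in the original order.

Sorted (descending): 97, 96, 90, 83, 80, 75, 66, 57, 46, 41
No ties — each value takes its position as its rank.

9, 1, 3, 2, 4, 10, 7, 8, 6, 5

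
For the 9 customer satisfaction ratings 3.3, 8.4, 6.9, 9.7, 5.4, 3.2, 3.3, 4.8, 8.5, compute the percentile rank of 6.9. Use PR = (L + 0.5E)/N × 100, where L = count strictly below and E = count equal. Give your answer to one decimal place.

61.1

N = 9.
Strictly below 6.9: 5. Equal to 6.9: 1.
PR = (5 + 0.5·1)/9 × 100 = 61.1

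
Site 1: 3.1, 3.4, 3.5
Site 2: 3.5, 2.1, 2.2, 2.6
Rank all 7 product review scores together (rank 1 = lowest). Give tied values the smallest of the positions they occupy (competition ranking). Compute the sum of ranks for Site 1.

15

Sorted (ascending): 2.1, 2.2, 2.6, 3.1, 3.4, 3.5, 3.5
The 2 values of 3.5 occupy positions 6–7 → each gets rank 6.
Site 1 values → pooled ranks: 3.1→4, 3.4→5, 3.5→6
Rank sum = 4 + 5 + 6 = 15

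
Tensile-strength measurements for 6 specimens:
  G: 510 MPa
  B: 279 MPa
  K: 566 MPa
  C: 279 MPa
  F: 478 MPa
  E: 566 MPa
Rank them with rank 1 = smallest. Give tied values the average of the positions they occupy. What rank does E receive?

5.5

Sorted (ascending): 279, 279, 478, 510, 566, 566
The 2 values of 279 occupy positions 1–2 → average rank (1+2)/2 = 1.5.
The 2 values of 566 occupy positions 5–6 → average rank (5+6)/2 = 5.5.
E has value 566 MPa → rank 5.5.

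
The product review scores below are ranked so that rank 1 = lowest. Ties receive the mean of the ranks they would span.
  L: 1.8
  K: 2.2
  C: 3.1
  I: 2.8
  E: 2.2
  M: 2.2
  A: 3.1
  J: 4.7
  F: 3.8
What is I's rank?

5

Sorted (ascending): 1.8, 2.2, 2.2, 2.2, 2.8, 3.1, 3.1, 3.8, 4.7
The 3 values of 2.2 occupy positions 2–4 → average rank 3.
The 2 values of 3.1 occupy positions 6–7 → average rank (6+7)/2 = 6.5.
I has value 2.8 → rank 5.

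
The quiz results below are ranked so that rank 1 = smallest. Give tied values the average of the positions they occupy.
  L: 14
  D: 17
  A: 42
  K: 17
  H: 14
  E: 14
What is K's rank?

Sorted (ascending): 14, 14, 14, 17, 17, 42
The 3 values of 14 occupy positions 1–3 → average rank 2.
The 2 values of 17 occupy positions 4–5 → average rank (4+5)/2 = 4.5.
K has value 17 → rank 4.5.

4.5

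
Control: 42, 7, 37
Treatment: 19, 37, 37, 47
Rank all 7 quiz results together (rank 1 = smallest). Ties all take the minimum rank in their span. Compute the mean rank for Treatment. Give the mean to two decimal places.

Sorted (ascending): 7, 19, 37, 37, 37, 42, 47
The 3 values of 37 occupy positions 3–5 → each gets rank 3.
Treatment values → pooled ranks: 19→2, 37→3, 37→3, 47→7
Mean rank = (2 + 3 + 3 + 7) / 4 = 3.75

3.75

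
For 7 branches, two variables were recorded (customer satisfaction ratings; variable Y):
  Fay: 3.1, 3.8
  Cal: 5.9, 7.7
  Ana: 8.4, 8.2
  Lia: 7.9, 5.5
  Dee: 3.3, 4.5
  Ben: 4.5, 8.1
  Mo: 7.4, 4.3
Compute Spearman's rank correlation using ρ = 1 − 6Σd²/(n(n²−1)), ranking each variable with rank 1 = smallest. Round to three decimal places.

0.571

Ranks of variable 1: 1, 4, 7, 6, 2, 3, 5
Ranks of variable 2: 1, 5, 7, 4, 3, 6, 2
d = r₁ − r₂: 0, -1, 0, 2, -1, -3, 3
d²: 0, 1, 0, 4, 1, 9, 9; Σd² = 24
ρ = 1 − 6·24/(7·48) = 1 − 144/336 = 0.571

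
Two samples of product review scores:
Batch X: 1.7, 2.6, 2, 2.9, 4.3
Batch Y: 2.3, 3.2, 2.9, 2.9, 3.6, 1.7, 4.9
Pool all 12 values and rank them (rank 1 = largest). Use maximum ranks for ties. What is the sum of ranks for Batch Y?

43

Sorted (descending): 4.9, 4.3, 3.6, 3.2, 2.9, 2.9, 2.9, 2.6, 2.3, 2, 1.7, 1.7
The 3 values of 2.9 occupy positions 5–7 → each gets rank 7.
The 2 values of 1.7 occupy positions 11–12 → each gets rank 12.
Batch Y values → pooled ranks: 2.3→9, 3.2→4, 2.9→7, 2.9→7, 3.6→3, 1.7→12, 4.9→1
Rank sum = 9 + 4 + 7 + 7 + 3 + 12 + 1 = 43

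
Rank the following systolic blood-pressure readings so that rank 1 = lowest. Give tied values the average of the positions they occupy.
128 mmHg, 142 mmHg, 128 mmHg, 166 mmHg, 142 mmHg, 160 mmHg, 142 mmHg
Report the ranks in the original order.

1.5, 4, 1.5, 7, 4, 6, 4

Sorted (ascending): 128, 128, 142, 142, 142, 160, 166
The 2 values of 128 occupy positions 1–2 → average rank (1+2)/2 = 1.5.
The 3 values of 142 occupy positions 3–5 → average rank 4.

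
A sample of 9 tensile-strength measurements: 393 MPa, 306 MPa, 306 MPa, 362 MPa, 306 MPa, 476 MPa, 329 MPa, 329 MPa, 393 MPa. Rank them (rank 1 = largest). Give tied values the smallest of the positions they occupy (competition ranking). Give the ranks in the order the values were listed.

Sorted (descending): 476, 393, 393, 362, 329, 329, 306, 306, 306
The 2 values of 393 occupy positions 2–3 → each gets rank 2.
The 2 values of 329 occupy positions 5–6 → each gets rank 5.
The 3 values of 306 occupy positions 7–9 → each gets rank 7.

2, 7, 7, 4, 7, 1, 5, 5, 2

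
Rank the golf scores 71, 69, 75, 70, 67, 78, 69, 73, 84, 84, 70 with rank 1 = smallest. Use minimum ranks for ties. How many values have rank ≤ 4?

5

Sorted (ascending): 67, 69, 69, 70, 70, 71, 73, 75, 78, 84, 84
The 2 values of 69 occupy positions 2–3 → each gets rank 2.
The 2 values of 70 occupy positions 4–5 → each gets rank 4.
The 2 values of 84 occupy positions 10–11 → each gets rank 10.
Ranks ≤ 4: {1, 2, 2, 4, 4} → 5 values.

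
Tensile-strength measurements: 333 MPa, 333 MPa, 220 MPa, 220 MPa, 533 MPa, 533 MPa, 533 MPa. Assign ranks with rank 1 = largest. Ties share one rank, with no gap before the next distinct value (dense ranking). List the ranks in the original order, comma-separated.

Sorted (descending): 533, 533, 533, 333, 333, 220, 220
The 3 values of 533 share dense rank 1.
The 2 values of 333 share dense rank 2.
The 2 values of 220 share dense rank 3.

2, 2, 3, 3, 1, 1, 1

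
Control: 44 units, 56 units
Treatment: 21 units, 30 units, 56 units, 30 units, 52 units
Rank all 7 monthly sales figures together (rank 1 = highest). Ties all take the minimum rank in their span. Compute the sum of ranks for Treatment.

21

Sorted (descending): 56, 56, 52, 44, 30, 30, 21
The 2 values of 56 occupy positions 1–2 → each gets rank 1.
The 2 values of 30 occupy positions 5–6 → each gets rank 5.
Treatment values → pooled ranks: 21→7, 30→5, 56→1, 30→5, 52→3
Rank sum = 7 + 5 + 1 + 5 + 3 = 21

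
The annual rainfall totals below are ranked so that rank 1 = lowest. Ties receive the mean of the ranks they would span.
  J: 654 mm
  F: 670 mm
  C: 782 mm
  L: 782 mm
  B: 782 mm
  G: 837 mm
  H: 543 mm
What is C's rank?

5

Sorted (ascending): 543, 654, 670, 782, 782, 782, 837
The 3 values of 782 occupy positions 4–6 → average rank 5.
C has value 782 mm → rank 5.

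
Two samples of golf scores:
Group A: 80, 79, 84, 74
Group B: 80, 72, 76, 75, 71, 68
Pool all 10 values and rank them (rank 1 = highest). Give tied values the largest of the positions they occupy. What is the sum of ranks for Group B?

Sorted (descending): 84, 80, 80, 79, 76, 75, 74, 72, 71, 68
The 2 values of 80 occupy positions 2–3 → each gets rank 3.
Group B values → pooled ranks: 80→3, 72→8, 76→5, 75→6, 71→9, 68→10
Rank sum = 3 + 8 + 5 + 6 + 9 + 10 = 41

41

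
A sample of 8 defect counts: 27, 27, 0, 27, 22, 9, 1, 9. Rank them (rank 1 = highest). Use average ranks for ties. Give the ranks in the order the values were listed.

2, 2, 8, 2, 4, 5.5, 7, 5.5

Sorted (descending): 27, 27, 27, 22, 9, 9, 1, 0
The 3 values of 27 occupy positions 1–3 → average rank 2.
The 2 values of 9 occupy positions 5–6 → average rank (5+6)/2 = 5.5.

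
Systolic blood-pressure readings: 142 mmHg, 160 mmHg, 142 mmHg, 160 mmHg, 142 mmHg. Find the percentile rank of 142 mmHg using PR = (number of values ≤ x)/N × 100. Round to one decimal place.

60.0

N = 5.
Strictly below 142: 0. Equal to 142: 3.
PR = 3/5 × 100 = 60.0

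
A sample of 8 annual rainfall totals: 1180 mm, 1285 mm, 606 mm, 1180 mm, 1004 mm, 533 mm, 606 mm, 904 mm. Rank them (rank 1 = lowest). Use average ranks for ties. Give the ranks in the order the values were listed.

6.5, 8, 2.5, 6.5, 5, 1, 2.5, 4

Sorted (ascending): 533, 606, 606, 904, 1004, 1180, 1180, 1285
The 2 values of 606 occupy positions 2–3 → average rank (2+3)/2 = 2.5.
The 2 values of 1180 occupy positions 6–7 → average rank (6+7)/2 = 6.5.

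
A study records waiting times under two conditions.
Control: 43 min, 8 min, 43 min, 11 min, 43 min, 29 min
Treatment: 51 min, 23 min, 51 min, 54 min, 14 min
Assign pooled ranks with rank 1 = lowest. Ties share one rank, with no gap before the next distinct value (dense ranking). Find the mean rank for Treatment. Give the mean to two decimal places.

5.80

Sorted (ascending): 8, 11, 14, 23, 29, 43, 43, 43, 51, 51, 54
The 3 values of 43 share dense rank 6.
The 2 values of 51 share dense rank 7.
Remaining distinct values take the next consecutive integers.
Treatment values → pooled ranks: 51→7, 23→4, 51→7, 54→8, 14→3
Mean rank = (7 + 4 + 7 + 8 + 3) / 5 = 5.80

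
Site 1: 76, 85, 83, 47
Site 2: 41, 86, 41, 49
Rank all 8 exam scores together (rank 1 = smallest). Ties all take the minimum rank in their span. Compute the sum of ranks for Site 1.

21

Sorted (ascending): 41, 41, 47, 49, 76, 83, 85, 86
The 2 values of 41 occupy positions 1–2 → each gets rank 1.
Site 1 values → pooled ranks: 76→5, 85→7, 83→6, 47→3
Rank sum = 5 + 7 + 6 + 3 = 21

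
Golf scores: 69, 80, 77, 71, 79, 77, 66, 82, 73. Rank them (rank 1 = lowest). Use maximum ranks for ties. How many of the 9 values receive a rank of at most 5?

4

Sorted (ascending): 66, 69, 71, 73, 77, 77, 79, 80, 82
The 2 values of 77 occupy positions 5–6 → each gets rank 6.
Ranks ≤ 5: {1, 2, 3, 4} → 4 values.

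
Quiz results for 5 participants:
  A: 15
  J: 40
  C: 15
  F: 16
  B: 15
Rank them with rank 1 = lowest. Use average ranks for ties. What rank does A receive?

Sorted (ascending): 15, 15, 15, 16, 40
The 3 values of 15 occupy positions 1–3 → average rank 2.
A has value 15 → rank 2.

2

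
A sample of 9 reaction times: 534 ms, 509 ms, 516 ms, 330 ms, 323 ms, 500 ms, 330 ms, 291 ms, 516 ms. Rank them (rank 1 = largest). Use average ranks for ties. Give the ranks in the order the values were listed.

1, 4, 2.5, 6.5, 8, 5, 6.5, 9, 2.5

Sorted (descending): 534, 516, 516, 509, 500, 330, 330, 323, 291
The 2 values of 516 occupy positions 2–3 → average rank (2+3)/2 = 2.5.
The 2 values of 330 occupy positions 6–7 → average rank (6+7)/2 = 6.5.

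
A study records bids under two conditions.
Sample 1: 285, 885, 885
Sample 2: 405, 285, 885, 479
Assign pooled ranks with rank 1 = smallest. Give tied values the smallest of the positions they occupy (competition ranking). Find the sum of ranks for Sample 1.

Sorted (ascending): 285, 285, 405, 479, 885, 885, 885
The 2 values of 285 occupy positions 1–2 → each gets rank 1.
The 3 values of 885 occupy positions 5–7 → each gets rank 5.
Sample 1 values → pooled ranks: 285→1, 885→5, 885→5
Rank sum = 1 + 5 + 5 = 11

11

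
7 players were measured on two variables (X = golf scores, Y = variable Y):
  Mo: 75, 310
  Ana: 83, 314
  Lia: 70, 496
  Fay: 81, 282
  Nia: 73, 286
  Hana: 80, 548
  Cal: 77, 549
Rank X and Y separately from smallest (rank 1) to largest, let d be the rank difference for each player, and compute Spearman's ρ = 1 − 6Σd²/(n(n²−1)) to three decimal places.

Ranks of variable 1: 3, 7, 1, 6, 2, 5, 4
Ranks of variable 2: 3, 4, 5, 1, 2, 6, 7
d = r₁ − r₂: 0, 3, -4, 5, 0, -1, -3
d²: 0, 9, 16, 25, 0, 1, 9; Σd² = 60
ρ = 1 − 6·60/(7·48) = 1 − 360/336 = -0.071

-0.071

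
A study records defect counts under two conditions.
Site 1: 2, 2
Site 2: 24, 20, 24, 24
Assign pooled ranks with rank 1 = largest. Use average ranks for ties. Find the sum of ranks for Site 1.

11

Sorted (descending): 24, 24, 24, 20, 2, 2
The 3 values of 24 occupy positions 1–3 → average rank 2.
The 2 values of 2 occupy positions 5–6 → average rank (5+6)/2 = 5.5.
Site 1 values → pooled ranks: 2→5.5, 2→5.5
Rank sum = 5.5 + 5.5 = 11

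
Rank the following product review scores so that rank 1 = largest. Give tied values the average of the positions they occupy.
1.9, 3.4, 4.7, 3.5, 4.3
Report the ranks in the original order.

Sorted (descending): 4.7, 4.3, 3.5, 3.4, 1.9
No ties — each value takes its position as its rank.

5, 4, 1, 3, 2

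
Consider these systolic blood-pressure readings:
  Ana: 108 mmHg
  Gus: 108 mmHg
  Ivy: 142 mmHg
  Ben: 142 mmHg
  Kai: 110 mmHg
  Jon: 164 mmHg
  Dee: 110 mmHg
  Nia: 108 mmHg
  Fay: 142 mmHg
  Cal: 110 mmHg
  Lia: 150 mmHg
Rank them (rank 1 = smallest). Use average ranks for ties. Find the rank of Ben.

8

Sorted (ascending): 108, 108, 108, 110, 110, 110, 142, 142, 142, 150, 164
The 3 values of 108 occupy positions 1–3 → average rank 2.
The 3 values of 110 occupy positions 4–6 → average rank 5.
The 3 values of 142 occupy positions 7–9 → average rank 8.
Ben has value 142 mmHg → rank 8.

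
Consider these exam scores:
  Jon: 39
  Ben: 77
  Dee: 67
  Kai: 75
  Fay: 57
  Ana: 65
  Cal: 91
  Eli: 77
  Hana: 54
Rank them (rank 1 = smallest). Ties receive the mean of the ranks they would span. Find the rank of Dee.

Sorted (ascending): 39, 54, 57, 65, 67, 75, 77, 77, 91
The 2 values of 77 occupy positions 7–8 → average rank (7+8)/2 = 7.5.
Dee has value 67 → rank 5.

5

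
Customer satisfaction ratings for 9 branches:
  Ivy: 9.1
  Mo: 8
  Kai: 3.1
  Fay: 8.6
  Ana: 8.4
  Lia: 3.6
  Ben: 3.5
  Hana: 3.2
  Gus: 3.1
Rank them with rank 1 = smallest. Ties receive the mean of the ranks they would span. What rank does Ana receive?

7

Sorted (ascending): 3.1, 3.1, 3.2, 3.5, 3.6, 8, 8.4, 8.6, 9.1
The 2 values of 3.1 occupy positions 1–2 → average rank (1+2)/2 = 1.5.
Ana has value 8.4 → rank 7.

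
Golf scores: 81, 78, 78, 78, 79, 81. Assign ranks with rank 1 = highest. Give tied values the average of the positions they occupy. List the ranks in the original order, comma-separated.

1.5, 5, 5, 5, 3, 1.5

Sorted (descending): 81, 81, 79, 78, 78, 78
The 2 values of 81 occupy positions 1–2 → average rank (1+2)/2 = 1.5.
The 3 values of 78 occupy positions 4–6 → average rank 5.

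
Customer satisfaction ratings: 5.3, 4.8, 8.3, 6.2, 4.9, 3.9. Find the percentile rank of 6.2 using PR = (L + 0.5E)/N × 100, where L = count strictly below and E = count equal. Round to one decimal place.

N = 6.
Strictly below 6.2: 4. Equal to 6.2: 1.
PR = (4 + 0.5·1)/6 × 100 = 75.0

75.0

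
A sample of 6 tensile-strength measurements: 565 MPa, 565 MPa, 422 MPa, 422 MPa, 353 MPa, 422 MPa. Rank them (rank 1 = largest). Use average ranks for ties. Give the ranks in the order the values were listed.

Sorted (descending): 565, 565, 422, 422, 422, 353
The 2 values of 565 occupy positions 1–2 → average rank (1+2)/2 = 1.5.
The 3 values of 422 occupy positions 3–5 → average rank 4.

1.5, 1.5, 4, 4, 6, 4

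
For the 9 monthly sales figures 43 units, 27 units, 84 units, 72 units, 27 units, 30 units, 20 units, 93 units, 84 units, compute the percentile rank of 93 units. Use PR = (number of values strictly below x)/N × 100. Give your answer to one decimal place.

88.9

N = 9.
Strictly below 93: 8. Equal to 93: 1.
PR = 8/9 × 100 = 88.9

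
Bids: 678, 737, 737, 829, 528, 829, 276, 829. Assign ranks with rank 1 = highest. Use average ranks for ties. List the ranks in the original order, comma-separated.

Sorted (descending): 829, 829, 829, 737, 737, 678, 528, 276
The 3 values of 829 occupy positions 1–3 → average rank 2.
The 2 values of 737 occupy positions 4–5 → average rank (4+5)/2 = 4.5.

6, 4.5, 4.5, 2, 7, 2, 8, 2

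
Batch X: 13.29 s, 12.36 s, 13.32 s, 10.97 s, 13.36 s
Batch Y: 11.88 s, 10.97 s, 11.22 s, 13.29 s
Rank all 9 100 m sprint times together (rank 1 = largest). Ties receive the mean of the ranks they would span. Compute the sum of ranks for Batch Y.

Sorted (descending): 13.36, 13.32, 13.29, 13.29, 12.36, 11.88, 11.22, 10.97, 10.97
The 2 values of 13.29 occupy positions 3–4 → average rank (3+4)/2 = 3.5.
The 2 values of 10.97 occupy positions 8–9 → average rank (8+9)/2 = 8.5.
Batch Y values → pooled ranks: 11.88→6, 10.97→8.5, 11.22→7, 13.29→3.5
Rank sum = 6 + 8.5 + 7 + 3.5 = 25

25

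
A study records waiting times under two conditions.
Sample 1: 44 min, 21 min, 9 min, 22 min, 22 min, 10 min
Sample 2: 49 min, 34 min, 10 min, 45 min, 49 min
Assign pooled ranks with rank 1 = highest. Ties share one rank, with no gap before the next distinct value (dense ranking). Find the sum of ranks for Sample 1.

34

Sorted (descending): 49, 49, 45, 44, 34, 22, 22, 21, 10, 10, 9
The 2 values of 49 share dense rank 1.
The 2 values of 22 share dense rank 5.
The 2 values of 10 share dense rank 7.
Remaining distinct values take the next consecutive integers.
Sample 1 values → pooled ranks: 44→3, 21→6, 9→8, 22→5, 22→5, 10→7
Rank sum = 3 + 6 + 8 + 5 + 5 + 7 = 34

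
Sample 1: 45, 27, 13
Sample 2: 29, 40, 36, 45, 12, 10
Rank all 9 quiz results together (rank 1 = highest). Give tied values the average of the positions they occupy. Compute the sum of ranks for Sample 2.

Sorted (descending): 45, 45, 40, 36, 29, 27, 13, 12, 10
The 2 values of 45 occupy positions 1–2 → average rank (1+2)/2 = 1.5.
Sample 2 values → pooled ranks: 29→5, 40→3, 36→4, 45→1.5, 12→8, 10→9
Rank sum = 5 + 3 + 4 + 1.5 + 8 + 9 = 30.5

30.5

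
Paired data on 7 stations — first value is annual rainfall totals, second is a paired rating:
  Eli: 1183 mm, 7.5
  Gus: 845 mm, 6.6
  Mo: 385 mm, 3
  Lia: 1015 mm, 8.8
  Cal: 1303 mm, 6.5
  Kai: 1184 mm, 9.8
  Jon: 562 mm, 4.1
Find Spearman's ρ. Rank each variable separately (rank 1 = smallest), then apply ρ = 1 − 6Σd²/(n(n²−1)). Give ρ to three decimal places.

Ranks of variable 1: 5, 3, 1, 4, 7, 6, 2
Ranks of variable 2: 5, 4, 1, 6, 3, 7, 2
d = r₁ − r₂: 0, -1, 0, -2, 4, -1, 0
d²: 0, 1, 0, 4, 16, 1, 0; Σd² = 22
ρ = 1 − 6·22/(7·48) = 1 − 132/336 = 0.607

0.607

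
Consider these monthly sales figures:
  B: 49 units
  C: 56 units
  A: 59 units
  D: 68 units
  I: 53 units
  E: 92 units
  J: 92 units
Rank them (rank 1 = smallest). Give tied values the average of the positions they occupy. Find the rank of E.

6.5

Sorted (ascending): 49, 53, 56, 59, 68, 92, 92
The 2 values of 92 occupy positions 6–7 → average rank (6+7)/2 = 6.5.
E has value 92 units → rank 6.5.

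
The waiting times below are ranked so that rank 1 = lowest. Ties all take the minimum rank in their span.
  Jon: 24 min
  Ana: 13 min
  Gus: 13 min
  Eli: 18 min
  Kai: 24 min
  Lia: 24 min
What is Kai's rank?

4

Sorted (ascending): 13, 13, 18, 24, 24, 24
The 2 values of 13 occupy positions 1–2 → each gets rank 1.
The 3 values of 24 occupy positions 4–6 → each gets rank 4.
Kai has value 24 min → rank 4.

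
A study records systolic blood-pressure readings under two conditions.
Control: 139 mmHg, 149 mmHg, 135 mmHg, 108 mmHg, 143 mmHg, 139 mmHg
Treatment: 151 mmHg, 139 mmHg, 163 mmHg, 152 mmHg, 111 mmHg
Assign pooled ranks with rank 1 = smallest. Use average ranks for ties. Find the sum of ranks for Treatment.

Sorted (ascending): 108, 111, 135, 139, 139, 139, 143, 149, 151, 152, 163
The 3 values of 139 occupy positions 4–6 → average rank 5.
Treatment values → pooled ranks: 151→9, 139→5, 163→11, 152→10, 111→2
Rank sum = 9 + 5 + 11 + 10 + 2 = 37

37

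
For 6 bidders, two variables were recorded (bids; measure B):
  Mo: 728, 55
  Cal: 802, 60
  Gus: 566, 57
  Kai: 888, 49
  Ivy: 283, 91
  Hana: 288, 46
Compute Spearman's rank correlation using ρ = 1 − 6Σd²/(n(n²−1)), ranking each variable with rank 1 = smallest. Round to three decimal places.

-0.257

Ranks of variable 1: 4, 5, 3, 6, 1, 2
Ranks of variable 2: 3, 5, 4, 2, 6, 1
d = r₁ − r₂: 1, 0, -1, 4, -5, 1
d²: 1, 0, 1, 16, 25, 1; Σd² = 44
ρ = 1 − 6·44/(6·35) = 1 − 264/210 = -0.257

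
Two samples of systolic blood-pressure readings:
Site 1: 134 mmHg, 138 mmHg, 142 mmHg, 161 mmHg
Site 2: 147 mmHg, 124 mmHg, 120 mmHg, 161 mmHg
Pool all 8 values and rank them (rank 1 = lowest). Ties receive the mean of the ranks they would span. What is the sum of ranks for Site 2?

Sorted (ascending): 120, 124, 134, 138, 142, 147, 161, 161
The 2 values of 161 occupy positions 7–8 → average rank (7+8)/2 = 7.5.
Site 2 values → pooled ranks: 147→6, 124→2, 120→1, 161→7.5
Rank sum = 6 + 2 + 1 + 7.5 = 16.5

16.5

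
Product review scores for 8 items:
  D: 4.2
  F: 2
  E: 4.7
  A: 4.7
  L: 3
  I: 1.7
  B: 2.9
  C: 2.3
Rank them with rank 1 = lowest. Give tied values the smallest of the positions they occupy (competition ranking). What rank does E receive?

Sorted (ascending): 1.7, 2, 2.3, 2.9, 3, 4.2, 4.7, 4.7
The 2 values of 4.7 occupy positions 7–8 → each gets rank 7.
E has value 4.7 → rank 7.

7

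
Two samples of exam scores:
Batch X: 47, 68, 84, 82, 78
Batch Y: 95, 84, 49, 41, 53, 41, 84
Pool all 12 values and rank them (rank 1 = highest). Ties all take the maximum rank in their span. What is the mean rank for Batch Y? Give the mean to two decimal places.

7.14

Sorted (descending): 95, 84, 84, 84, 82, 78, 68, 53, 49, 47, 41, 41
The 3 values of 84 occupy positions 2–4 → each gets rank 4.
The 2 values of 41 occupy positions 11–12 → each gets rank 12.
Batch Y values → pooled ranks: 95→1, 84→4, 49→9, 41→12, 53→8, 41→12, 84→4
Mean rank = (1 + 4 + 9 + 12 + 8 + 12 + 4) / 7 = 7.14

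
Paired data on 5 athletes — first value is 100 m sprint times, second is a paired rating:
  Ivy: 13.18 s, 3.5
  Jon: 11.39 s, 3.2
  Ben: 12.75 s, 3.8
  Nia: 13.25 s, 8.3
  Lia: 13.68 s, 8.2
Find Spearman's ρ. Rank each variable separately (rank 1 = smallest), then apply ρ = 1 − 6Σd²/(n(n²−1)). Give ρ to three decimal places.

0.800

Ranks of variable 1: 3, 1, 2, 4, 5
Ranks of variable 2: 2, 1, 3, 5, 4
d = r₁ − r₂: 1, 0, -1, -1, 1
d²: 1, 0, 1, 1, 1; Σd² = 4
ρ = 1 − 6·4/(5·24) = 1 − 24/120 = 0.800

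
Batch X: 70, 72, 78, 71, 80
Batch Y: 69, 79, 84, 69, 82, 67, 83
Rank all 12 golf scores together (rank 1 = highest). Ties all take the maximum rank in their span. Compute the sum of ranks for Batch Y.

Sorted (descending): 84, 83, 82, 80, 79, 78, 72, 71, 70, 69, 69, 67
The 2 values of 69 occupy positions 10–11 → each gets rank 11.
Batch Y values → pooled ranks: 69→11, 79→5, 84→1, 69→11, 82→3, 67→12, 83→2
Rank sum = 11 + 5 + 1 + 11 + 3 + 12 + 2 = 45

45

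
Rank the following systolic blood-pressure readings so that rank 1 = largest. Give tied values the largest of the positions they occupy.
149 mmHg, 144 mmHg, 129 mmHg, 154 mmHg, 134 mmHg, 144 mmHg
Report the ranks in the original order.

2, 4, 6, 1, 5, 4

Sorted (descending): 154, 149, 144, 144, 134, 129
The 2 values of 144 occupy positions 3–4 → each gets rank 4.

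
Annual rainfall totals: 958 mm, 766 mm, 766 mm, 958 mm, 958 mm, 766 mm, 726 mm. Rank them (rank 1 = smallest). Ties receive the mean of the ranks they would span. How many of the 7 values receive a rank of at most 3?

Sorted (ascending): 726, 766, 766, 766, 958, 958, 958
The 3 values of 766 occupy positions 2–4 → average rank 3.
The 3 values of 958 occupy positions 5–7 → average rank 6.
Ranks ≤ 3: {1, 3, 3, 3} → 4 values.

4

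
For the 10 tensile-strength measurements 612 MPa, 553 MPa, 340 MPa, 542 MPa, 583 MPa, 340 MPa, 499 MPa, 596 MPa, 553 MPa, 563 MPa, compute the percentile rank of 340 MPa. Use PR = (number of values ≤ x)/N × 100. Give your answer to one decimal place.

20.0

N = 10.
Strictly below 340: 0. Equal to 340: 2.
PR = 2/10 × 100 = 20.0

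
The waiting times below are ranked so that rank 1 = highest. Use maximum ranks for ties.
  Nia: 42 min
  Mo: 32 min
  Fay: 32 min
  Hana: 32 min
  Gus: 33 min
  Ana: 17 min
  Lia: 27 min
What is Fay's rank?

Sorted (descending): 42, 33, 32, 32, 32, 27, 17
The 3 values of 32 occupy positions 3–5 → each gets rank 5.
Fay has value 32 min → rank 5.

5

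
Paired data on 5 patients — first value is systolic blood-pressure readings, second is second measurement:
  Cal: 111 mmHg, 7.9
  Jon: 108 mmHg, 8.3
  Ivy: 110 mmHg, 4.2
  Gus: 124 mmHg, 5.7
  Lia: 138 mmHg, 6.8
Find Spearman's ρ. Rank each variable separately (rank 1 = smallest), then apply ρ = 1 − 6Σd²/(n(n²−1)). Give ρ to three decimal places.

-0.300

Ranks of variable 1: 3, 1, 2, 4, 5
Ranks of variable 2: 4, 5, 1, 2, 3
d = r₁ − r₂: -1, -4, 1, 2, 2
d²: 1, 16, 1, 4, 4; Σd² = 26
ρ = 1 − 6·26/(5·24) = 1 − 156/120 = -0.300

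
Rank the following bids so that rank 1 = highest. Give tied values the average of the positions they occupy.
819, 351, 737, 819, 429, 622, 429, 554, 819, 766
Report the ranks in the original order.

Sorted (descending): 819, 819, 819, 766, 737, 622, 554, 429, 429, 351
The 3 values of 819 occupy positions 1–3 → average rank 2.
The 2 values of 429 occupy positions 8–9 → average rank (8+9)/2 = 8.5.

2, 10, 5, 2, 8.5, 6, 8.5, 7, 2, 4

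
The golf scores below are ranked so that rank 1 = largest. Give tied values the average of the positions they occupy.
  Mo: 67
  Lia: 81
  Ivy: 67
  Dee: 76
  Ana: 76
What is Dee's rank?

Sorted (descending): 81, 76, 76, 67, 67
The 2 values of 76 occupy positions 2–3 → average rank (2+3)/2 = 2.5.
The 2 values of 67 occupy positions 4–5 → average rank (4+5)/2 = 4.5.
Dee has value 76 → rank 2.5.

2.5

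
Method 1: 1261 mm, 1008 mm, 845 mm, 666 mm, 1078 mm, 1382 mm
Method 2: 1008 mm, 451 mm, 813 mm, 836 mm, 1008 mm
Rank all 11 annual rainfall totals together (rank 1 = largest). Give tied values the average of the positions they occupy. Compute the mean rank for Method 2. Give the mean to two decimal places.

7.60

Sorted (descending): 1382, 1261, 1078, 1008, 1008, 1008, 845, 836, 813, 666, 451
The 3 values of 1008 occupy positions 4–6 → average rank 5.
Method 2 values → pooled ranks: 1008→5, 451→11, 813→9, 836→8, 1008→5
Mean rank = (5 + 11 + 9 + 8 + 5) / 5 = 7.60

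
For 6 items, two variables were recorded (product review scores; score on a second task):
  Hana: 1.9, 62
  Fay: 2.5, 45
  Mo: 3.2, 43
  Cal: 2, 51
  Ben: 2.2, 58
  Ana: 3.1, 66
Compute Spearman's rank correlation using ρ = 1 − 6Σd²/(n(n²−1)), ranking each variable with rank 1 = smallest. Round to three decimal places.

-0.371

Ranks of variable 1: 1, 4, 6, 2, 3, 5
Ranks of variable 2: 5, 2, 1, 3, 4, 6
d = r₁ − r₂: -4, 2, 5, -1, -1, -1
d²: 16, 4, 25, 1, 1, 1; Σd² = 48
ρ = 1 − 6·48/(6·35) = 1 − 288/210 = -0.371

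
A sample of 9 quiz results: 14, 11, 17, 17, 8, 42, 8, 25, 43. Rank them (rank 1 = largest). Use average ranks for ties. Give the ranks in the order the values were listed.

Sorted (descending): 43, 42, 25, 17, 17, 14, 11, 8, 8
The 2 values of 17 occupy positions 4–5 → average rank (4+5)/2 = 4.5.
The 2 values of 8 occupy positions 8–9 → average rank (8+9)/2 = 8.5.

6, 7, 4.5, 4.5, 8.5, 2, 8.5, 3, 1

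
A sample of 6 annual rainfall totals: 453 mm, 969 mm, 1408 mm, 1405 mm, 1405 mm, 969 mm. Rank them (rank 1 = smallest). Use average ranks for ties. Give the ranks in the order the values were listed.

Sorted (ascending): 453, 969, 969, 1405, 1405, 1408
The 2 values of 969 occupy positions 2–3 → average rank (2+3)/2 = 2.5.
The 2 values of 1405 occupy positions 4–5 → average rank (4+5)/2 = 4.5.

1, 2.5, 6, 4.5, 4.5, 2.5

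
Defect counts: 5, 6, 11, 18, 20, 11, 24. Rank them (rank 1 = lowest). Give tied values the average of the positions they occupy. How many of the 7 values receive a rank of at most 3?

Sorted (ascending): 5, 6, 11, 11, 18, 20, 24
The 2 values of 11 occupy positions 3–4 → average rank (3+4)/2 = 3.5.
Ranks ≤ 3: {1, 2} → 2 values.

2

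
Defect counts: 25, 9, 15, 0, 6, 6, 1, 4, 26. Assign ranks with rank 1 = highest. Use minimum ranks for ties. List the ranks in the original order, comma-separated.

Sorted (descending): 26, 25, 15, 9, 6, 6, 4, 1, 0
The 2 values of 6 occupy positions 5–6 → each gets rank 5.

2, 4, 3, 9, 5, 5, 8, 7, 1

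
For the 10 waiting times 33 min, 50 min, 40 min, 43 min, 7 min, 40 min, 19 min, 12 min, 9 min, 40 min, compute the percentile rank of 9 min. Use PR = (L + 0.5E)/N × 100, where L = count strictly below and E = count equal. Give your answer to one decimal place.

15.0

N = 10.
Strictly below 9: 1. Equal to 9: 1.
PR = (1 + 0.5·1)/10 × 100 = 15.0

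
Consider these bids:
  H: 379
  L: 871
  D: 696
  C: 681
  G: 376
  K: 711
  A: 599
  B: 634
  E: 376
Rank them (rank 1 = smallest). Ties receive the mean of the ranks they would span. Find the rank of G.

1.5

Sorted (ascending): 376, 376, 379, 599, 634, 681, 696, 711, 871
The 2 values of 376 occupy positions 1–2 → average rank (1+2)/2 = 1.5.
G has value 376 → rank 1.5.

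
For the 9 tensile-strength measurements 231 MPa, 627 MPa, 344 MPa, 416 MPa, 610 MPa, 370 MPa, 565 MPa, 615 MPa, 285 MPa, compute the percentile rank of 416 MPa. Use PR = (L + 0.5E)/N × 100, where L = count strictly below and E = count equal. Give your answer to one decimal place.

N = 9.
Strictly below 416: 4. Equal to 416: 1.
PR = (4 + 0.5·1)/9 × 100 = 50.0

50.0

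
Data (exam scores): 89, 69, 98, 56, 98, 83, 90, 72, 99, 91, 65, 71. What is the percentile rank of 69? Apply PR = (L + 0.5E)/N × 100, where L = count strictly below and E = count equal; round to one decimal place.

20.8

N = 12.
Strictly below 69: 2. Equal to 69: 1.
PR = (2 + 0.5·1)/12 × 100 = 20.8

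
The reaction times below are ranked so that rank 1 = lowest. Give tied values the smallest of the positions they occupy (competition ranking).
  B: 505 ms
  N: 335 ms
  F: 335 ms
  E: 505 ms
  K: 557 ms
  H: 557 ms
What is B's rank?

3

Sorted (ascending): 335, 335, 505, 505, 557, 557
The 2 values of 335 occupy positions 1–2 → each gets rank 1.
The 2 values of 505 occupy positions 3–4 → each gets rank 3.
The 2 values of 557 occupy positions 5–6 → each gets rank 5.
B has value 505 ms → rank 3.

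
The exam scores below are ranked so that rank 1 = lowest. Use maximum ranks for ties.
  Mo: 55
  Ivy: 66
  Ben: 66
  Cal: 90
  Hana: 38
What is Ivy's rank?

Sorted (ascending): 38, 55, 66, 66, 90
The 2 values of 66 occupy positions 3–4 → each gets rank 4.
Ivy has value 66 → rank 4.

4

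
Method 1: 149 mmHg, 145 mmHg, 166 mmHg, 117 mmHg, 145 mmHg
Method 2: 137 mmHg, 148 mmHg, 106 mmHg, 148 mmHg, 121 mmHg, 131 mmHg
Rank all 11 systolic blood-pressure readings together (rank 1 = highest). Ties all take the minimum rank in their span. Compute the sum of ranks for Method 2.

Sorted (descending): 166, 149, 148, 148, 145, 145, 137, 131, 121, 117, 106
The 2 values of 148 occupy positions 3–4 → each gets rank 3.
The 2 values of 145 occupy positions 5–6 → each gets rank 5.
Method 2 values → pooled ranks: 137→7, 148→3, 106→11, 148→3, 121→9, 131→8
Rank sum = 7 + 3 + 11 + 3 + 9 + 8 = 41

41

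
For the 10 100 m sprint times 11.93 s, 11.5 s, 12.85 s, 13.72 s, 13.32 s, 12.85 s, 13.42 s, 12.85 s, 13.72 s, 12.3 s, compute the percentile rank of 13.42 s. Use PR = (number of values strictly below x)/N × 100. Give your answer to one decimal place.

N = 10.
Strictly below 13.42: 7. Equal to 13.42: 1.
PR = 7/10 × 100 = 70.0

70.0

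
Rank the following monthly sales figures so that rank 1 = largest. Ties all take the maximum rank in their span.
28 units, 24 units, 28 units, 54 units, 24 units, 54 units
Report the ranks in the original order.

Sorted (descending): 54, 54, 28, 28, 24, 24
The 2 values of 54 occupy positions 1–2 → each gets rank 2.
The 2 values of 28 occupy positions 3–4 → each gets rank 4.
The 2 values of 24 occupy positions 5–6 → each gets rank 6.

4, 6, 4, 2, 6, 2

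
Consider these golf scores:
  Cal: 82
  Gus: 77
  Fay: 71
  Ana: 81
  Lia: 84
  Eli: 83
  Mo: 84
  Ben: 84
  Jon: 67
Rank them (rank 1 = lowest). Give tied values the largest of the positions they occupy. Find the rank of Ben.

9

Sorted (ascending): 67, 71, 77, 81, 82, 83, 84, 84, 84
The 3 values of 84 occupy positions 7–9 → each gets rank 9.
Ben has value 84 → rank 9.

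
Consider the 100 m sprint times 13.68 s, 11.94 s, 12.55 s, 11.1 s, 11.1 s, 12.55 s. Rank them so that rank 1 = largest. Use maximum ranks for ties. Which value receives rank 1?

Sorted (descending): 13.68, 12.55, 12.55, 11.94, 11.1, 11.1
The 2 values of 12.55 occupy positions 2–3 → each gets rank 3.
The 2 values of 11.1 occupy positions 5–6 → each gets rank 6.
Rank 1 → value 13.68.

13.68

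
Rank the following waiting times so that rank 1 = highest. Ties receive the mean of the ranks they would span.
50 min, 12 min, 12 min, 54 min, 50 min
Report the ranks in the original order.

2.5, 4.5, 4.5, 1, 2.5

Sorted (descending): 54, 50, 50, 12, 12
The 2 values of 50 occupy positions 2–3 → average rank (2+3)/2 = 2.5.
The 2 values of 12 occupy positions 4–5 → average rank (4+5)/2 = 4.5.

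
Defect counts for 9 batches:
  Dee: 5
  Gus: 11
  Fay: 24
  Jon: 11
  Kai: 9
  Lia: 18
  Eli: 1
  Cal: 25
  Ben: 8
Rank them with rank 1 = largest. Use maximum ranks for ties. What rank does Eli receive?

Sorted (descending): 25, 24, 18, 11, 11, 9, 8, 5, 1
The 2 values of 11 occupy positions 4–5 → each gets rank 5.
Eli has value 1 → rank 9.

9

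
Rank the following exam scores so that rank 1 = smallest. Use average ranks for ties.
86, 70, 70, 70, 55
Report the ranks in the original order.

5, 3, 3, 3, 1

Sorted (ascending): 55, 70, 70, 70, 86
The 3 values of 70 occupy positions 2–4 → average rank 3.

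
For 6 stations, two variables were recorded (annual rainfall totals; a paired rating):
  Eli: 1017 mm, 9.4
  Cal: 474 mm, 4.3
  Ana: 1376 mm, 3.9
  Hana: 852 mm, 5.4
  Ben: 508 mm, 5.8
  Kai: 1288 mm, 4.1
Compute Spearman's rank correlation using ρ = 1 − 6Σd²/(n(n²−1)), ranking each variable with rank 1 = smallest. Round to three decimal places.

Ranks of variable 1: 4, 1, 6, 3, 2, 5
Ranks of variable 2: 6, 3, 1, 4, 5, 2
d = r₁ − r₂: -2, -2, 5, -1, -3, 3
d²: 4, 4, 25, 1, 9, 9; Σd² = 52
ρ = 1 − 6·52/(6·35) = 1 − 312/210 = -0.486

-0.486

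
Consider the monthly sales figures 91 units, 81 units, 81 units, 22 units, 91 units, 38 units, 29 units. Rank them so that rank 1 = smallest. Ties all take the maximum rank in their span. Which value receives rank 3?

38

Sorted (ascending): 22, 29, 38, 81, 81, 91, 91
The 2 values of 81 occupy positions 4–5 → each gets rank 5.
The 2 values of 91 occupy positions 6–7 → each gets rank 7.
Rank 3 → value 38.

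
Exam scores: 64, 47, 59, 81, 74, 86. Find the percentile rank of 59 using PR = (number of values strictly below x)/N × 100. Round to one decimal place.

16.7

N = 6.
Strictly below 59: 1. Equal to 59: 1.
PR = 1/6 × 100 = 16.7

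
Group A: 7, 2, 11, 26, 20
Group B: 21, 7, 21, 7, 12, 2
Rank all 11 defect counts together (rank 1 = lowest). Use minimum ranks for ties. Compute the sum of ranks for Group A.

29

Sorted (ascending): 2, 2, 7, 7, 7, 11, 12, 20, 21, 21, 26
The 2 values of 2 occupy positions 1–2 → each gets rank 1.
The 3 values of 7 occupy positions 3–5 → each gets rank 3.
The 2 values of 21 occupy positions 9–10 → each gets rank 9.
Group A values → pooled ranks: 7→3, 2→1, 11→6, 26→11, 20→8
Rank sum = 3 + 1 + 6 + 11 + 8 = 29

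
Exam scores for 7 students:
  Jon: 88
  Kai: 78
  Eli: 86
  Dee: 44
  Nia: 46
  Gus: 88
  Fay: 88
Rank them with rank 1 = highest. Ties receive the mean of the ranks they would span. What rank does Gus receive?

2

Sorted (descending): 88, 88, 88, 86, 78, 46, 44
The 3 values of 88 occupy positions 1–3 → average rank 2.
Gus has value 88 → rank 2.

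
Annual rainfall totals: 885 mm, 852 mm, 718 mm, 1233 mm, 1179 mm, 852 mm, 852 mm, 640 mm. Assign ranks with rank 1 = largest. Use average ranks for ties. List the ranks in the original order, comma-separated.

Sorted (descending): 1233, 1179, 885, 852, 852, 852, 718, 640
The 3 values of 852 occupy positions 4–6 → average rank 5.

3, 5, 7, 1, 2, 5, 5, 8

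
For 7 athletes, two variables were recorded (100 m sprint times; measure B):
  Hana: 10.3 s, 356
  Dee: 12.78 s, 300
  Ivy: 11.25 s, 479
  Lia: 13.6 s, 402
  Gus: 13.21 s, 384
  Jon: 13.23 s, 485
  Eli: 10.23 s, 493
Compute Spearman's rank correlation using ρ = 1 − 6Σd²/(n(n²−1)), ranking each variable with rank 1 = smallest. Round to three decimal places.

-0.107

Ranks of variable 1: 2, 4, 3, 7, 5, 6, 1
Ranks of variable 2: 2, 1, 5, 4, 3, 6, 7
d = r₁ − r₂: 0, 3, -2, 3, 2, 0, -6
d²: 0, 9, 4, 9, 4, 0, 36; Σd² = 62
ρ = 1 − 6·62/(7·48) = 1 − 372/336 = -0.107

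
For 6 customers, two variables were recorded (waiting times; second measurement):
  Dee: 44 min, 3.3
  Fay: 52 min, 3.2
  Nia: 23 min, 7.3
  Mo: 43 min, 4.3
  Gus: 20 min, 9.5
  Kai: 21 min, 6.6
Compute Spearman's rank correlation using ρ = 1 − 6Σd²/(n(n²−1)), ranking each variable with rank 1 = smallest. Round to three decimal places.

-0.943

Ranks of variable 1: 5, 6, 3, 4, 1, 2
Ranks of variable 2: 2, 1, 5, 3, 6, 4
d = r₁ − r₂: 3, 5, -2, 1, -5, -2
d²: 9, 25, 4, 1, 25, 4; Σd² = 68
ρ = 1 − 6·68/(6·35) = 1 − 408/210 = -0.943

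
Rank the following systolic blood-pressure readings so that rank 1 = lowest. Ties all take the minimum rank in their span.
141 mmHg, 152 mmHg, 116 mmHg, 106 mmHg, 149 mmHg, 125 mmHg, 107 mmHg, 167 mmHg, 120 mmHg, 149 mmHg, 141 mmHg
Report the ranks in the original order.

6, 10, 3, 1, 8, 5, 2, 11, 4, 8, 6

Sorted (ascending): 106, 107, 116, 120, 125, 141, 141, 149, 149, 152, 167
The 2 values of 141 occupy positions 6–7 → each gets rank 6.
The 2 values of 149 occupy positions 8–9 → each gets rank 8.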